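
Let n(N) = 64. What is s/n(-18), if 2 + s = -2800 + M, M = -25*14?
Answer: -197/4 ≈ -49.250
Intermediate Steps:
M = -350
s = -3152 (s = -2 + (-2800 - 350) = -2 - 3150 = -3152)
s/n(-18) = -3152/64 = -3152*1/64 = -197/4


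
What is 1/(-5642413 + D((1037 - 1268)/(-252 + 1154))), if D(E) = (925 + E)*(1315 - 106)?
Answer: -82/371000605 ≈ -2.2102e-7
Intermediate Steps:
D(E) = 1118325 + 1209*E (D(E) = (925 + E)*1209 = 1118325 + 1209*E)
1/(-5642413 + D((1037 - 1268)/(-252 + 1154))) = 1/(-5642413 + (1118325 + 1209*((1037 - 1268)/(-252 + 1154)))) = 1/(-5642413 + (1118325 + 1209*(-231/902))) = 1/(-5642413 + (1118325 + 1209*(-231*1/902))) = 1/(-5642413 + (1118325 + 1209*(-21/82))) = 1/(-5642413 + (1118325 - 25389/82)) = 1/(-5642413 + 91677261/82) = 1/(-371000605/82) = -82/371000605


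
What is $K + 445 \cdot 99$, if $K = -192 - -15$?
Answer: $43878$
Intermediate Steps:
$K = -177$ ($K = -192 + 15 = -177$)
$K + 445 \cdot 99 = -177 + 445 \cdot 99 = -177 + 44055 = 43878$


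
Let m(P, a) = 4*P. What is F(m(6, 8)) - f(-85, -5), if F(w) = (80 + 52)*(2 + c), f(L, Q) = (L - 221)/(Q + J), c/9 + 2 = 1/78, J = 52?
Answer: -1277148/611 ≈ -2090.3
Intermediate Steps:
c = -465/26 (c = -18 + 9*(1/78) = -18 + 3/26 = -465/26 ≈ -17.885)
f(L, Q) = (-221 + L)/(52 + Q) (f(L, Q) = (L - 221)/(Q + 52) = (-221 + L)/(52 + Q))
F(w) = -27258/13 (F(w) = (80 + 52)*(2 - 465/26) = 132*(-413/26) = -27258/13)
F(m(6, 8)) - f(-85, -5) = -27258/13 - (-221 - 85)/(52 - 5) = -27258/13 - (-306)/47 = -27258/13 - 1*(-306/47) = -27258/13 + 306/47 = -1277148/611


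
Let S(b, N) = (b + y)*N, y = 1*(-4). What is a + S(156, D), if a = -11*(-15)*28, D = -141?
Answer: -16812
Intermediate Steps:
y = -4
S(b, N) = N*(-4 + b) (S(b, N) = (b - 4)*N = (-4 + b)*N = N*(-4 + b))
a = 4620 (a = 165*28 = 4620)
a + S(156, D) = 4620 - 141*(-4 + 156) = 4620 - 141*152 = 4620 - 21432 = -16812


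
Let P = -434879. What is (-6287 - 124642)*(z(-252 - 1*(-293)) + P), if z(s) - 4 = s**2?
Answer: 56717657226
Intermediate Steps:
z(s) = 4 + s**2
(-6287 - 124642)*(z(-252 - 1*(-293)) + P) = (-6287 - 124642)*((4 + (-252 - 1*(-293))**2) - 434879) = -130929*((4 + (-252 + 293)**2) - 434879) = -130929*((4 + 41**2) - 434879) = -130929*((4 + 1681) - 434879) = -130929*(1685 - 434879) = -130929*(-433194) = 56717657226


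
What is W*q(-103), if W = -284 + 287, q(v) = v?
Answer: -309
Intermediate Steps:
W = 3
W*q(-103) = 3*(-103) = -309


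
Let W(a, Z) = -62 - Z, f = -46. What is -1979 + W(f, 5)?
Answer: -2046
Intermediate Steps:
-1979 + W(f, 5) = -1979 + (-62 - 1*5) = -1979 + (-62 - 5) = -1979 - 67 = -2046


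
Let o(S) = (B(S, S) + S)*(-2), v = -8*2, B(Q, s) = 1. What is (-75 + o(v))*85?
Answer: -3825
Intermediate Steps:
v = -16
o(S) = -2 - 2*S (o(S) = (1 + S)*(-2) = -2 - 2*S)
(-75 + o(v))*85 = (-75 + (-2 - 2*(-16)))*85 = (-75 + (-2 + 32))*85 = (-75 + 30)*85 = -45*85 = -3825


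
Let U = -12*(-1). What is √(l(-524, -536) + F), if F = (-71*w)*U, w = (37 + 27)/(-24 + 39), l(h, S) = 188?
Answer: 2*I*√21545/5 ≈ 58.713*I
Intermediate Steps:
U = 12
w = 64/15 ≈ 4.2667
F = -18176/5 (F = -71*64/15*12 = -4544/15*12 = -18176/5 ≈ -3635.2)
√(l(-524, -536) + F) = √(188 - 18176/5) = √(-17236/5) = 2*I*√21545/5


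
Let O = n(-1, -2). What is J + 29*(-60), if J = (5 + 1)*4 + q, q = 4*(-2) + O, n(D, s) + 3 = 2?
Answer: -1725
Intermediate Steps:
n(D, s) = -1 (n(D, s) = -3 + 2 = -1)
O = -1
q = -9 (q = 4*(-2) - 1 = -8 - 1 = -9)
J = 15 (J = (5 + 1)*4 - 9 = 6*4 - 9 = 24 - 9 = 15)
J + 29*(-60) = 15 + 29*(-60) = 15 - 1740 = -1725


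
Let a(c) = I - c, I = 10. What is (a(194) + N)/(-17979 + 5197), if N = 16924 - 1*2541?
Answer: -14199/12782 ≈ -1.1109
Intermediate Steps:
N = 14383 (N = 16924 - 2541 = 14383)
a(c) = 10 - c
(a(194) + N)/(-17979 + 5197) = ((10 - 1*194) + 14383)/(-17979 + 5197) = ((10 - 194) + 14383)/(-12782) = (-184 + 14383)*(-1/12782) = 14199*(-1/12782) = -14199/12782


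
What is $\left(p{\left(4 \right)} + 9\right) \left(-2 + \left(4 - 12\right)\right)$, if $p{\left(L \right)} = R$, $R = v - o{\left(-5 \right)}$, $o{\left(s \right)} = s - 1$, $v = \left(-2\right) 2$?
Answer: $-110$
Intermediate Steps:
$v = -4$
$o{\left(s \right)} = -1 + s$ ($o{\left(s \right)} = s - 1 = -1 + s$)
$R = 2$ ($R = -4 - \left(-1 - 5\right) = -4 - -6 = -4 + 6 = 2$)
$p{\left(L \right)} = 2$
$\left(p{\left(4 \right)} + 9\right) \left(-2 + \left(4 - 12\right)\right) = \left(2 + 9\right) \left(-2 + \left(4 - 12\right)\right) = 11 \left(-2 + \left(4 - 12\right)\right) = 11 \left(-2 - 8\right) = 11 \left(-10\right) = -110$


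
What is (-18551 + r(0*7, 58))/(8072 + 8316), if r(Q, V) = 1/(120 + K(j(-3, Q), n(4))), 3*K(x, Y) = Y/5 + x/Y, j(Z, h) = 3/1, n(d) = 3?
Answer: -33540193/29629504 ≈ -1.1320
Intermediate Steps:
j(Z, h) = 3 (j(Z, h) = 3*1 = 3)
K(x, Y) = Y/15 + x/(3*Y) (K(x, Y) = (Y/5 + x/Y)/3 = Y/15 + x/(3*Y))
r(Q, V) = 15/1808 (r(Q, V) = 1/(120 + ((1/15)*3 + (⅓)*3/3)) = 1/(120 + (⅕ + (⅓)*3*(⅓))) = 1/(120 + (⅕ + ⅓)) = 1/(120 + 8/15) = 1/(1808/15) = 15/1808)
(-18551 + r(0*7, 58))/(8072 + 8316) = (-18551 + 15/1808)/(8072 + 8316) = -33540193/1808/16388 = -33540193/1808*1/16388 = -33540193/29629504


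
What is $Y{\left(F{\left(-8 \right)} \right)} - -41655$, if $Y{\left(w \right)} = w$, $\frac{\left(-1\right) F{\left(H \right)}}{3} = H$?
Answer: $41679$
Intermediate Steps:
$F{\left(H \right)} = - 3 H$
$Y{\left(F{\left(-8 \right)} \right)} - -41655 = \left(-3\right) \left(-8\right) - -41655 = 24 + 41655 = 41679$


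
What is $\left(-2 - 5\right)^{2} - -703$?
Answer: $752$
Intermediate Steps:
$\left(-2 - 5\right)^{2} - -703 = \left(-7\right)^{2} + 703 = 49 + 703 = 752$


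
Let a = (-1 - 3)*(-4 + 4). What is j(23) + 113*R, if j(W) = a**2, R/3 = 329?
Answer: 111531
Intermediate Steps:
R = 987 (R = 3*329 = 987)
a = 0 (a = -4*0 = 0)
j(W) = 0 (j(W) = 0**2 = 0)
j(23) + 113*R = 0 + 113*987 = 0 + 111531 = 111531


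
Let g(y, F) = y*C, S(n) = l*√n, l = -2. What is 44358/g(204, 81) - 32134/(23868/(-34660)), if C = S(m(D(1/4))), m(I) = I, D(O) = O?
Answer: 554287277/11934 ≈ 46446.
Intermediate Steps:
S(n) = -2*√n
C = -1 (C = -2*√(1/4) = -2*√(1*(¼)) = -2*√(¼) = -2*½ = -1)
g(y, F) = -y (g(y, F) = y*(-1) = -y)
44358/g(204, 81) - 32134/(23868/(-34660)) = 44358/((-1*204)) - 32134/(23868/(-34660)) = 44358/(-204) - 32134/(23868*(-1/34660)) = 44358*(-1/204) - 32134/(-5967/8665) = -7393/34 - 32134*(-8665/5967) = -7393/34 + 278441110/5967 = 554287277/11934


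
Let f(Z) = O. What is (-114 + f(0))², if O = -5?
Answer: 14161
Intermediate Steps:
f(Z) = -5
(-114 + f(0))² = (-114 - 5)² = (-119)² = 14161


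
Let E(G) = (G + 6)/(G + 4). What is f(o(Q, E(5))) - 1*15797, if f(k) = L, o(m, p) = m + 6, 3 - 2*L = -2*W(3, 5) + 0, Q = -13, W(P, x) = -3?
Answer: -31597/2 ≈ -15799.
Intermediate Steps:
E(G) = (6 + G)/(4 + G)
L = -3/2 (L = 3/2 - (-2*(-3) + 0)/2 = 3/2 - (6 + 0)/2 = 3/2 - 1/2*6 = 3/2 - 3 = -3/2 ≈ -1.5000)
o(m, p) = 6 + m
f(k) = -3/2
f(o(Q, E(5))) - 1*15797 = -3/2 - 1*15797 = -3/2 - 15797 = -31597/2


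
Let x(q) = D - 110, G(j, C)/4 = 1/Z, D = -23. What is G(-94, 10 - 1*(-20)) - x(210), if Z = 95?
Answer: 12639/95 ≈ 133.04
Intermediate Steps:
G(j, C) = 4/95
x(q) = -133 (x(q) = -23 - 110 = -133)
G(-94, 10 - 1*(-20)) - x(210) = 4/95 - 1*(-133) = 4/95 + 133 = 12639/95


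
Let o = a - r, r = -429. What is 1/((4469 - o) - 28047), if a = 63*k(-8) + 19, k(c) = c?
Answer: -1/23522 ≈ -4.2513e-5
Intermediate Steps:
a = -485 (a = 63*(-8) + 19 = -504 + 19 = -485)
o = -56 (o = -485 - 1*(-429) = -485 + 429 = -56)
1/((4469 - o) - 28047) = 1/((4469 - 1*(-56)) - 28047) = 1/((4469 + 56) - 28047) = 1/(4525 - 28047) = 1/(-23522) = -1/23522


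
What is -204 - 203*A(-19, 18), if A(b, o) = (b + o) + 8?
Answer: -1625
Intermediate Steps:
A(b, o) = 8 + b + o
-204 - 203*A(-19, 18) = -204 - 203*(8 - 19 + 18) = -204 - 203*7 = -204 - 1421 = -1625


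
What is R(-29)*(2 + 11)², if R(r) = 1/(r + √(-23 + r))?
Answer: -4901/893 - 338*I*√13/893 ≈ -5.4882 - 1.3647*I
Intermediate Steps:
R(-29)*(2 + 11)² = (2 + 11)²/(-29 + √(-23 - 29)) = 13²/(-29 + √(-52)) = 169/(-29 + 2*I*√13)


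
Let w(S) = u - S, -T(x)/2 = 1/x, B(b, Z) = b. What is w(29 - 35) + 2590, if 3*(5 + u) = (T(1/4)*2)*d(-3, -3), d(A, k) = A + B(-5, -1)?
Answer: 7901/3 ≈ 2633.7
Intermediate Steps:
d(A, k) = -5 + A (d(A, k) = A - 5 = -5 + A)
T(x) = -2/x
u = 113/3 (u = -5 + ((-2/(1/4)*2)*(-5 - 3))/3 = -5 + ((-2/¼*2)*(-8))/3 = -5 + ((-2*4*2)*(-8))/3 = -5 + (-8*2*(-8))/3 = -5 + (-16*(-8))/3 = -5 + (⅓)*128 = -5 + 128/3 = 113/3 ≈ 37.667)
w(S) = 113/3 - S
w(29 - 35) + 2590 = (113/3 - (29 - 35)) + 2590 = (113/3 - 1*(-6)) + 2590 = (113/3 + 6) + 2590 = 131/3 + 2590 = 7901/3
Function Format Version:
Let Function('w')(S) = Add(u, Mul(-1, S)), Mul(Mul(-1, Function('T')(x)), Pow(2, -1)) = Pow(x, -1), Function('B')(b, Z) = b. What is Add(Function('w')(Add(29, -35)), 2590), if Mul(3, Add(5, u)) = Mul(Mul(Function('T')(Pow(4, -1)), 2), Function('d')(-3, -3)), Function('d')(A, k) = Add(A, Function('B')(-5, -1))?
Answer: Rational(7901, 3) ≈ 2633.7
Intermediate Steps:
Function('d')(A, k) = Add(-5, A) (Function('d')(A, k) = Add(A, -5) = Add(-5, A))
Function('T')(x) = Mul(-2, Pow(x, -1))
u = Rational(113, 3) (u = Add(-5, Mul(Rational(1, 3), Mul(Mul(Mul(-2, Pow(Pow(4, -1), -1)), 2), Add(-5, -3)))) = Add(-5, Mul(Rational(1, 3), Mul(Mul(Mul(-2, Pow(Rational(1, 4), -1)), 2), -8))) = Add(-5, Mul(Rational(1, 3), Mul(Mul(Mul(-2, 4), 2), -8))) = Add(-5, Mul(Rational(1, 3), Mul(Mul(-8, 2), -8))) = Add(-5, Mul(Rational(1, 3), Mul(-16, -8))) = Add(-5, Mul(Rational(1, 3), 128)) = Add(-5, Rational(128, 3)) = Rational(113, 3) ≈ 37.667)
Function('w')(S) = Add(Rational(113, 3), Mul(-1, S))
Add(Function('w')(Add(29, -35)), 2590) = Add(Add(Rational(113, 3), Mul(-1, Add(29, -35))), 2590) = Add(Add(Rational(113, 3), Mul(-1, -6)), 2590) = Add(Add(Rational(113, 3), 6), 2590) = Add(Rational(131, 3), 2590) = Rational(7901, 3)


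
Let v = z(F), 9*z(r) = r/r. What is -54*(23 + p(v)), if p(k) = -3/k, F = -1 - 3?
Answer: 216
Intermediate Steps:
F = -4
z(r) = ⅑ (z(r) = (r/r)/9 = (⅑)*1 = ⅑)
v = ⅑ ≈ 0.11111
-54*(23 + p(v)) = -54*(23 - 3/⅑) = -54*(23 - 3*9) = -54*(23 - 27) = -54*(-4) = 216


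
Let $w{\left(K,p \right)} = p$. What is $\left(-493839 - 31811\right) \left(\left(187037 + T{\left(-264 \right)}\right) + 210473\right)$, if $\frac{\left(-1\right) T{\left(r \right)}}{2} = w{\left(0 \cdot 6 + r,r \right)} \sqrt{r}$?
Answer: $-208951131500 - 555086400 i \sqrt{66} \approx -2.0895 \cdot 10^{11} - 4.5095 \cdot 10^{9} i$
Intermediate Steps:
$T{\left(r \right)} = - 2 r^{\frac{3}{2}}$ ($T{\left(r \right)} = - 2 r \sqrt{r} = - 2 r^{\frac{3}{2}}$)
$\left(-493839 - 31811\right) \left(\left(187037 + T{\left(-264 \right)}\right) + 210473\right) = \left(-493839 - 31811\right) \left(\left(187037 - 2 \left(-264\right)^{\frac{3}{2}}\right) + 210473\right) = - 525650 \left(\left(187037 - 2 \left(- 528 i \sqrt{66}\right)\right) + 210473\right) = - 525650 \left(\left(187037 + 1056 i \sqrt{66}\right) + 210473\right) = - 525650 \left(397510 + 1056 i \sqrt{66}\right) = -208951131500 - 555086400 i \sqrt{66}$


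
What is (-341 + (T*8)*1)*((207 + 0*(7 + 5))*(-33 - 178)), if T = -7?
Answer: 17339769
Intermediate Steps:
(-341 + (T*8)*1)*((207 + 0*(7 + 5))*(-33 - 178)) = (-341 - 7*8*1)*((207 + 0*(7 + 5))*(-33 - 178)) = (-341 - 56*1)*((207 + 0*12)*(-211)) = (-341 - 56)*((207 + 0)*(-211)) = -82179*(-211) = -397*(-43677) = 17339769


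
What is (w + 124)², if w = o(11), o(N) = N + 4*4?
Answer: 22801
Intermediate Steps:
o(N) = 16 + N (o(N) = N + 16 = 16 + N)
w = 27 (w = 16 + 11 = 27)
(w + 124)² = (27 + 124)² = 151² = 22801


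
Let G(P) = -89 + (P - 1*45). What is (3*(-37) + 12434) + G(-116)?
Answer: 12073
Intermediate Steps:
G(P) = -134 + P (G(P) = -89 + (P - 45) = -89 + (-45 + P) = -134 + P)
(3*(-37) + 12434) + G(-116) = (3*(-37) + 12434) + (-134 - 116) = (-111 + 12434) - 250 = 12323 - 250 = 12073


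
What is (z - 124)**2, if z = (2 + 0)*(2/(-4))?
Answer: 15625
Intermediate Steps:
z = -1 (z = 2*(2*(-1/4)) = 2*(-1/2) = -1)
(z - 124)**2 = (-1 - 124)**2 = (-125)**2 = 15625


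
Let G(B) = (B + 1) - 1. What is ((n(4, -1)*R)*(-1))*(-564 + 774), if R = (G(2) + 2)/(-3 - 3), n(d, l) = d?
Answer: 560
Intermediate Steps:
G(B) = B (G(B) = (1 + B) - 1 = B)
R = -2/3 (R = (2 + 2)/(-3 - 3) = 4/(-6) = 4*(-1/6) = -2/3 ≈ -0.66667)
((n(4, -1)*R)*(-1))*(-564 + 774) = ((4*(-2/3))*(-1))*(-564 + 774) = -8/3*(-1)*210 = (8/3)*210 = 560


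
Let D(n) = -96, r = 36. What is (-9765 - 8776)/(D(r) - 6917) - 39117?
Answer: -274308980/7013 ≈ -39114.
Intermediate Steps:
(-9765 - 8776)/(D(r) - 6917) - 39117 = (-9765 - 8776)/(-96 - 6917) - 39117 = -18541/(-7013) - 39117 = -18541*(-1/7013) - 39117 = 18541/7013 - 39117 = -274308980/7013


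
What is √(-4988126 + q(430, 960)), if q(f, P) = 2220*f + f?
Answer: 46*I*√1906 ≈ 2008.3*I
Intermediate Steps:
q(f, P) = 2221*f
√(-4988126 + q(430, 960)) = √(-4988126 + 2221*430) = √(-4988126 + 955030) = √(-4033096) = 46*I*√1906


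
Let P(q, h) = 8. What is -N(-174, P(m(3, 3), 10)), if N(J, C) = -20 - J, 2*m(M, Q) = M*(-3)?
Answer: -154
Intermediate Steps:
m(M, Q) = -3*M/2 (m(M, Q) = (M*(-3))/2 = (-3*M)/2 = -3*M/2)
-N(-174, P(m(3, 3), 10)) = -(-20 - 1*(-174)) = -(-20 + 174) = -1*154 = -154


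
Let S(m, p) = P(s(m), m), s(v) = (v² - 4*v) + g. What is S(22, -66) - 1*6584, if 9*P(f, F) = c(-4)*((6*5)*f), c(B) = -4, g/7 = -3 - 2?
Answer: -34192/3 ≈ -11397.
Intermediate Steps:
g = -35 (g = 7*(-3 - 2) = 7*(-5) = -35)
s(v) = -35 + v² - 4*v (s(v) = (v² - 4*v) - 35 = -35 + v² - 4*v)
P(f, F) = -40*f/3 (P(f, F) = (-4*6*5*f)/9 = (-120*f)/9 = -40*f/3)
S(m, p) = 1400/3 - 40*m²/3 + 160*m/3 (S(m, p) = -40*(-35 + m² - 4*m)/3 = 1400/3 - 40*m²/3 + 160*m/3)
S(22, -66) - 1*6584 = (1400/3 - 40/3*22² + (160/3)*22) - 1*6584 = (1400/3 - 40/3*484 + 3520/3) - 6584 = (1400/3 - 19360/3 + 3520/3) - 6584 = -14440/3 - 6584 = -34192/3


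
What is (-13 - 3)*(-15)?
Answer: 240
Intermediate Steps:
(-13 - 3)*(-15) = -16*(-15) = 240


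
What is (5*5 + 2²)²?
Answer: 841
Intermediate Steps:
(5*5 + 2²)² = (25 + 4)² = 29² = 841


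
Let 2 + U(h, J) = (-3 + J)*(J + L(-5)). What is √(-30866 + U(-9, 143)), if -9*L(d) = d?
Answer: 2*I*√24233/3 ≈ 103.78*I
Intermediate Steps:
L(d) = -d/9
U(h, J) = -2 + (-3 + J)*(5/9 + J) (U(h, J) = -2 + (-3 + J)*(J - ⅑*(-5)) = -2 + (-3 + J)*(J + 5/9) = -2 + (-3 + J)*(5/9 + J))
√(-30866 + U(-9, 143)) = √(-30866 + (-11/3 + 143² - 22/9*143)) = √(-30866 + (-11/3 + 20449 - 3146/9)) = √(-30866 + 180862/9) = √(-96932/9) = 2*I*√24233/3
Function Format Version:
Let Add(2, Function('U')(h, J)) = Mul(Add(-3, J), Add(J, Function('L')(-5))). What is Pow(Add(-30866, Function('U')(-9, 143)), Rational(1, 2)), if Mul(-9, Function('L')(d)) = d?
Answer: Mul(Rational(2, 3), I, Pow(24233, Rational(1, 2))) ≈ Mul(103.78, I)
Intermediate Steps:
Function('L')(d) = Mul(Rational(-1, 9), d)
Function('U')(h, J) = Add(-2, Mul(Add(-3, J), Add(Rational(5, 9), J))) (Function('U')(h, J) = Add(-2, Mul(Add(-3, J), Add(J, Mul(Rational(-1, 9), -5)))) = Add(-2, Mul(Add(-3, J), Add(J, Rational(5, 9)))) = Add(-2, Mul(Add(-3, J), Add(Rational(5, 9), J))))
Pow(Add(-30866, Function('U')(-9, 143)), Rational(1, 2)) = Pow(Add(-30866, Add(Rational(-11, 3), Pow(143, 2), Mul(Rational(-22, 9), 143))), Rational(1, 2)) = Pow(Add(-30866, Add(Rational(-11, 3), 20449, Rational(-3146, 9))), Rational(1, 2)) = Pow(Add(-30866, Rational(180862, 9)), Rational(1, 2)) = Pow(Rational(-96932, 9), Rational(1, 2)) = Mul(Rational(2, 3), I, Pow(24233, Rational(1, 2)))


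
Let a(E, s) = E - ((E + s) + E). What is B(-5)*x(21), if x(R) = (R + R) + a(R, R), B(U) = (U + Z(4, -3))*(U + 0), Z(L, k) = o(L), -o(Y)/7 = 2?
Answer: 0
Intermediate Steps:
o(Y) = -14 (o(Y) = -7*2 = -14)
Z(L, k) = -14
a(E, s) = -E - s (a(E, s) = E - (s + 2*E) = E + (-s - 2*E) = -E - s)
B(U) = U*(-14 + U) (B(U) = (U - 14)*(U + 0) = (-14 + U)*U = U*(-14 + U))
x(R) = 0 (x(R) = (R + R) + (-R - R) = 2*R - 2*R = 0)
B(-5)*x(21) = -5*(-14 - 5)*0 = -5*(-19)*0 = 95*0 = 0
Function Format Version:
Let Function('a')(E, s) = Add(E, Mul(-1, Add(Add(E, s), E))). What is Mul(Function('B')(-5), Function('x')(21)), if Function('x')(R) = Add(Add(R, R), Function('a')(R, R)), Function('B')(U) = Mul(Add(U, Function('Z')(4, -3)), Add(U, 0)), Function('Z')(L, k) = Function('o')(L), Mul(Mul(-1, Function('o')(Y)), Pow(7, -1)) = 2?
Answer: 0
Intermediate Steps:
Function('o')(Y) = -14 (Function('o')(Y) = Mul(-7, 2) = -14)
Function('Z')(L, k) = -14
Function('a')(E, s) = Add(Mul(-1, E), Mul(-1, s)) (Function('a')(E, s) = Add(E, Mul(-1, Add(s, Mul(2, E)))) = Add(E, Add(Mul(-1, s), Mul(-2, E))) = Add(Mul(-1, E), Mul(-1, s)))
Function('B')(U) = Mul(U, Add(-14, U)) (Function('B')(U) = Mul(Add(U, -14), Add(U, 0)) = Mul(Add(-14, U), U) = Mul(U, Add(-14, U)))
Function('x')(R) = 0 (Function('x')(R) = Add(Add(R, R), Add(Mul(-1, R), Mul(-1, R))) = Add(Mul(2, R), Mul(-2, R)) = 0)
Mul(Function('B')(-5), Function('x')(21)) = Mul(Mul(-5, Add(-14, -5)), 0) = Mul(Mul(-5, -19), 0) = Mul(95, 0) = 0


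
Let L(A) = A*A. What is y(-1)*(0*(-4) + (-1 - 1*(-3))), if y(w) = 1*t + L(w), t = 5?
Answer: 12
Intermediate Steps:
L(A) = A²
y(w) = 5 + w² (y(w) = 1*5 + w² = 5 + w²)
y(-1)*(0*(-4) + (-1 - 1*(-3))) = (5 + (-1)²)*(0*(-4) + (-1 - 1*(-3))) = (5 + 1)*(0 + (-1 + 3)) = 6*(0 + 2) = 6*2 = 12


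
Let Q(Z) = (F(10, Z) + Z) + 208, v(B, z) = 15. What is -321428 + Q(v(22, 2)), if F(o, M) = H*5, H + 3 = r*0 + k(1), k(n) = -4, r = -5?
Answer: -321240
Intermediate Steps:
H = -7 (H = -3 + (-5*0 - 4) = -3 + (0 - 4) = -3 - 4 = -7)
F(o, M) = -35 (F(o, M) = -7*5 = -35)
Q(Z) = 173 + Z (Q(Z) = (-35 + Z) + 208 = 173 + Z)
-321428 + Q(v(22, 2)) = -321428 + (173 + 15) = -321428 + 188 = -321240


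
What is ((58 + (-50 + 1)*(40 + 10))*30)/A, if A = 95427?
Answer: -1040/1383 ≈ -0.75199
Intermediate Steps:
((58 + (-50 + 1)*(40 + 10))*30)/A = ((58 + (-50 + 1)*(40 + 10))*30)/95427 = ((58 - 49*50)*30)*(1/95427) = ((58 - 2450)*30)*(1/95427) = -2392*30*(1/95427) = -71760*1/95427 = -1040/1383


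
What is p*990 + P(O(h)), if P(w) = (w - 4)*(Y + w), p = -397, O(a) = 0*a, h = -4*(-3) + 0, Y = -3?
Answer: -393018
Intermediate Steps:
h = 12 (h = 12 + 0 = 12)
O(a) = 0
P(w) = (-4 + w)*(-3 + w) (P(w) = (w - 4)*(-3 + w) = (-4 + w)*(-3 + w))
p*990 + P(O(h)) = -397*990 + (12 + 0² - 7*0) = -393030 + (12 + 0 + 0) = -393030 + 12 = -393018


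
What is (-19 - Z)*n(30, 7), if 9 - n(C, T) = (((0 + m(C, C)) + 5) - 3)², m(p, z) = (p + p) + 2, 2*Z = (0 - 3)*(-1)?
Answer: 167567/2 ≈ 83784.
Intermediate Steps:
Z = 3/2 (Z = ((0 - 3)*(-1))/2 = (-3*(-1))/2 = (½)*3 = 3/2 ≈ 1.5000)
m(p, z) = 2 + 2*p (m(p, z) = 2*p + 2 = 2 + 2*p)
n(C, T) = 9 - (4 + 2*C)² (n(C, T) = 9 - (((0 + (2 + 2*C)) + 5) - 3)² = 9 - (((2 + 2*C) + 5) - 3)² = 9 - ((7 + 2*C) - 3)² = 9 - (4 + 2*C)²)
(-19 - Z)*n(30, 7) = (-19 - 1*3/2)*(9 - 4*(2 + 30)²) = (-19 - 3/2)*(9 - 4*32²) = -41*(9 - 4*1024)/2 = -41*(9 - 4096)/2 = -41/2*(-4087) = 167567/2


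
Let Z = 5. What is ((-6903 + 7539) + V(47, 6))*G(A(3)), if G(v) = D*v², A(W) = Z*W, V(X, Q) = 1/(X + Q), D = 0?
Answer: 0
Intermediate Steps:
V(X, Q) = 1/(Q + X)
A(W) = 5*W
G(v) = 0 (G(v) = 0*v² = 0)
((-6903 + 7539) + V(47, 6))*G(A(3)) = ((-6903 + 7539) + 1/(6 + 47))*0 = (636 + 1/53)*0 = (33709/53)*0 = 0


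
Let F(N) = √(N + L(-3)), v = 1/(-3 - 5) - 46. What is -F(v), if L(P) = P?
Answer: -I*√786/4 ≈ -7.0089*I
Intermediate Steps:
v = -369/8 (v = 1/(-8) - 46 = -⅛ - 46 = -369/8 ≈ -46.125)
F(N) = √(-3 + N) (F(N) = √(N - 3) = √(-3 + N))
-F(v) = -√(-3 - 369/8) = -√(-393/8) = -I*√786/4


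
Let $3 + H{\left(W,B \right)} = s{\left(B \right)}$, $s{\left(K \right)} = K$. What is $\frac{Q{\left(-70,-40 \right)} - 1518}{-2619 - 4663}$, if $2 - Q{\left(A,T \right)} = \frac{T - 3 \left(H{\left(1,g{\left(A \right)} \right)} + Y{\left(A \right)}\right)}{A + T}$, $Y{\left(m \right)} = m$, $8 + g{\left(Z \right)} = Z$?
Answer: $\frac{166347}{801020} \approx 0.20767$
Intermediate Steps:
$g{\left(Z \right)} = -8 + Z$
$H{\left(W,B \right)} = -3 + B$
$Q{\left(A,T \right)} = 2 - \frac{33 + T - 6 A}{A + T}$ ($Q{\left(A,T \right)} = 2 - \frac{T - 3 \left(\left(-3 + \left(-8 + A\right)\right) + A\right)}{A + T} = 2 - \frac{T - 3 \left(\left(-11 + A\right) + A\right)}{A + T} = 2 - \frac{T - 3 \left(-11 + 2 A\right)}{A + T} = 2 - \frac{T - \left(-33 + 6 A\right)}{A + T} = 2 - \frac{33 + T - 6 A}{A + T}$)
$\frac{Q{\left(-70,-40 \right)} - 1518}{-2619 - 4663} = \frac{\frac{-33 - 40 + 8 \left(-70\right)}{-70 - 40} - 1518}{-2619 - 4663} = \frac{\frac{-33 - 40 - 560}{-110} - 1518}{-7282} = \left(\left(- \frac{1}{110}\right) \left(-633\right) - 1518\right) \left(- \frac{1}{7282}\right) = \left(\frac{633}{110} - 1518\right) \left(- \frac{1}{7282}\right) = \left(- \frac{166347}{110}\right) \left(- \frac{1}{7282}\right) = \frac{166347}{801020}$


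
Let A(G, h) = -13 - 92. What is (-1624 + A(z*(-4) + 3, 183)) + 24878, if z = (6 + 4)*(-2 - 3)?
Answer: 23149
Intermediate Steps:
z = -50 (z = 10*(-5) = -50)
A(G, h) = -105
(-1624 + A(z*(-4) + 3, 183)) + 24878 = (-1624 - 105) + 24878 = -1729 + 24878 = 23149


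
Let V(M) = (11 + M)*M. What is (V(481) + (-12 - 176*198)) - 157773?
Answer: 44019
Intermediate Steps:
V(M) = M*(11 + M)
(V(481) + (-12 - 176*198)) - 157773 = (481*(11 + 481) + (-12 - 176*198)) - 157773 = (481*492 + (-12 - 34848)) - 157773 = (236652 - 34860) - 157773 = 201792 - 157773 = 44019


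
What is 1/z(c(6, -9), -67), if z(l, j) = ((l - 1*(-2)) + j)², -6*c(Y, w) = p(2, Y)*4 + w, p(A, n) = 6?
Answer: 4/18225 ≈ 0.00021948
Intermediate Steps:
c(Y, w) = -4 - w/6 (c(Y, w) = -(6*4 + w)/6 = -(24 + w)/6 = -4 - w/6)
z(l, j) = (2 + j + l)² (z(l, j) = ((l + 2) + j)² = ((2 + l) + j)² = (2 + j + l)²)
1/z(c(6, -9), -67) = 1/((2 - 67 + (-4 - ⅙*(-9)))²) = 1/((2 - 67 + (-4 + 3/2))²) = 1/((2 - 67 - 5/2)²) = 1/((-135/2)²) = 1/(18225/4) = 4/18225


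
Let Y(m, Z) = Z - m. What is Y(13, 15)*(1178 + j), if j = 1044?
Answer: 4444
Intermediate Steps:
Y(13, 15)*(1178 + j) = (15 - 1*13)*(1178 + 1044) = (15 - 13)*2222 = 2*2222 = 4444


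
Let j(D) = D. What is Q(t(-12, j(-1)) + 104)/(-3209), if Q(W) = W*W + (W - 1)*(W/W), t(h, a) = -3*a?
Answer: -11555/3209 ≈ -3.6008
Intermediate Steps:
Q(W) = -1 + W + W**2 (Q(W) = W**2 + (-1 + W)*1 = W**2 + (-1 + W) = -1 + W + W**2)
Q(t(-12, j(-1)) + 104)/(-3209) = (-1 + (-3*(-1) + 104) + (-3*(-1) + 104)**2)/(-3209) = (-1 + (3 + 104) + (3 + 104)**2)*(-1/3209) = (-1 + 107 + 107**2)*(-1/3209) = (-1 + 107 + 11449)*(-1/3209) = 11555*(-1/3209) = -11555/3209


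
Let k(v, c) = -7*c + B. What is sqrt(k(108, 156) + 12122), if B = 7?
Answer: sqrt(11037) ≈ 105.06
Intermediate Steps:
k(v, c) = 7 - 7*c (k(v, c) = -7*c + 7 = 7 - 7*c)
sqrt(k(108, 156) + 12122) = sqrt((7 - 7*156) + 12122) = sqrt((7 - 1092) + 12122) = sqrt(-1085 + 12122) = sqrt(11037)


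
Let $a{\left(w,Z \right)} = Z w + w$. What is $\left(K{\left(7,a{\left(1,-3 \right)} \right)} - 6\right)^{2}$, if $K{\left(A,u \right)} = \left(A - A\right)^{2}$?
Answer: $36$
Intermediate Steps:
$a{\left(w,Z \right)} = w + Z w$
$K{\left(A,u \right)} = 0$ ($K{\left(A,u \right)} = 0^{2} = 0$)
$\left(K{\left(7,a{\left(1,-3 \right)} \right)} - 6\right)^{2} = \left(0 - 6\right)^{2} = \left(-6\right)^{2} = 36$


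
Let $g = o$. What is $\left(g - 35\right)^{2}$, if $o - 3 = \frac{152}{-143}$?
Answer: $\frac{22353984}{20449} \approx 1093.2$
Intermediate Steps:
$o = \frac{277}{143}$ ($o = 3 + \frac{152}{-143} = 3 + 152 \left(- \frac{1}{143}\right) = 3 - \frac{152}{143} = \frac{277}{143} \approx 1.9371$)
$g = \frac{277}{143} \approx 1.9371$
$\left(g - 35\right)^{2} = \left(\frac{277}{143} - 35\right)^{2} = \left(- \frac{4728}{143}\right)^{2} = \frac{22353984}{20449}$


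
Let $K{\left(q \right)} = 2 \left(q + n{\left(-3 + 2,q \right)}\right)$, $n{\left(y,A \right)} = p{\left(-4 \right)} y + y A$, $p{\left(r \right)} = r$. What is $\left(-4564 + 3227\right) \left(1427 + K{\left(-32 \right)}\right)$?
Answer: $-1918595$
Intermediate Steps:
$n{\left(y,A \right)} = - 4 y + A y$ ($n{\left(y,A \right)} = - 4 y + y A = - 4 y + A y$)
$K{\left(q \right)} = 8$ ($K{\left(q \right)} = 2 \left(q + \left(-3 + 2\right) \left(-4 + q\right)\right) = 2 \left(q - \left(-4 + q\right)\right) = 2 \cdot 4 = 8$)
$\left(-4564 + 3227\right) \left(1427 + K{\left(-32 \right)}\right) = \left(-4564 + 3227\right) \left(1427 + 8\right) = \left(-1337\right) 1435 = -1918595$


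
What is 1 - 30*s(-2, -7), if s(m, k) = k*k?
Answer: -1469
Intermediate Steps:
s(m, k) = k²
1 - 30*s(-2, -7) = 1 - 30*(-7)² = 1 - 30*49 = 1 - 1470 = -1469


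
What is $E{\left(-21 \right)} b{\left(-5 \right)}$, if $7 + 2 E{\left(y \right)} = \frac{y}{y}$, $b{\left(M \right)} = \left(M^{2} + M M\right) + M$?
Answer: $-135$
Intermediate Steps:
$b{\left(M \right)} = M + 2 M^{2}$ ($b{\left(M \right)} = \left(M^{2} + M^{2}\right) + M = 2 M^{2} + M = M + 2 M^{2}$)
$E{\left(y \right)} = -3$ ($E{\left(y \right)} = - \frac{7}{2} + \frac{y \frac{1}{y}}{2} = - \frac{7}{2} + \frac{1}{2} \cdot 1 = - \frac{7}{2} + \frac{1}{2} = -3$)
$E{\left(-21 \right)} b{\left(-5 \right)} = - 3 \left(- 5 \left(1 + 2 \left(-5\right)\right)\right) = - 3 \left(- 5 \left(1 - 10\right)\right) = - 3 \left(\left(-5\right) \left(-9\right)\right) = \left(-3\right) 45 = -135$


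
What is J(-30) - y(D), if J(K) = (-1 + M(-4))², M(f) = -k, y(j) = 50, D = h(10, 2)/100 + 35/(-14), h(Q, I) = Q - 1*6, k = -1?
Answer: -50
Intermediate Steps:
h(Q, I) = -6 + Q (h(Q, I) = Q - 6 = -6 + Q)
D = -123/50 (D = (-6 + 10)/100 + 35/(-14) = 4*(1/100) + 35*(-1/14) = 1/25 - 5/2 = -123/50 ≈ -2.4600)
M(f) = 1 (M(f) = -1*(-1) = 1)
J(K) = 0 (J(K) = (-1 + 1)² = 0² = 0)
J(-30) - y(D) = 0 - 1*50 = 0 - 50 = -50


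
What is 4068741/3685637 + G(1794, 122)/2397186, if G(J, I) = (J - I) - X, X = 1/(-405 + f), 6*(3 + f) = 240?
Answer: 1197188806569719/1083779309877792 ≈ 1.1046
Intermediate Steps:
f = 37 (f = -3 + (1/6)*240 = -3 + 40 = 37)
X = -1/368 (X = 1/(-405 + 37) = 1/(-368) = -1/368 ≈ -0.0027174)
G(J, I) = 1/368 + J - I (G(J, I) = (J - I) - 1*(-1/368) = (J - I) + 1/368 = 1/368 + J - I)
4068741/3685637 + G(1794, 122)/2397186 = 4068741/3685637 + (1/368 + 1794 - 1*122)/2397186 = 4068741*(1/3685637) + (1/368 + 1794 - 122)*(1/2397186) = 4068741/3685637 + (615297/368)*(1/2397186) = 4068741/3685637 + 205099/294054816 = 1197188806569719/1083779309877792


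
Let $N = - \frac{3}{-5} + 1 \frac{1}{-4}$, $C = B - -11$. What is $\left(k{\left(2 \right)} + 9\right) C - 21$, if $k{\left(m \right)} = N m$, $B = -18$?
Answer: $- \frac{889}{10} \approx -88.9$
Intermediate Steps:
$C = -7$ ($C = -18 - -11 = -18 + 11 = -7$)
$N = \frac{7}{20}$ ($N = \left(-3\right) \left(- \frac{1}{5}\right) + 1 \left(- \frac{1}{4}\right) = \frac{3}{5} - \frac{1}{4} = \frac{7}{20} \approx 0.35$)
$k{\left(m \right)} = \frac{7 m}{20}$
$\left(k{\left(2 \right)} + 9\right) C - 21 = \left(\frac{7}{20} \cdot 2 + 9\right) \left(-7\right) - 21 = \left(\frac{7}{10} + 9\right) \left(-7\right) - 21 = \frac{97}{10} \left(-7\right) - 21 = - \frac{679}{10} - 21 = - \frac{889}{10}$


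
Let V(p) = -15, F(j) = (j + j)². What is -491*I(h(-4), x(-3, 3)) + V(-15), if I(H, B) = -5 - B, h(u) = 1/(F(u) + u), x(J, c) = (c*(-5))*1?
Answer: -4925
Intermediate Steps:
F(j) = 4*j² (F(j) = (2*j)² = 4*j²)
x(J, c) = -5*c (x(J, c) = -5*c*1 = -5*c)
h(u) = 1/(u + 4*u²) (h(u) = 1/(4*u² + u) = 1/(u + 4*u²))
-491*I(h(-4), x(-3, 3)) + V(-15) = -491*(-5 - (-5)*3) - 15 = -491*(-5 - 1*(-15)) - 15 = -491*(-5 + 15) - 15 = -491*10 - 15 = -4910 - 15 = -4925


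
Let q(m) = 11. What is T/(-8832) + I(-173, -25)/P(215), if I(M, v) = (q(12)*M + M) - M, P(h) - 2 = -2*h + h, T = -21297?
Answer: 7114519/627072 ≈ 11.346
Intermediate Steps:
P(h) = 2 - h (P(h) = 2 + (-2*h + h) = 2 - h)
I(M, v) = 11*M (I(M, v) = (11*M + M) - M = 12*M - M = 11*M)
T/(-8832) + I(-173, -25)/P(215) = -21297/(-8832) + (11*(-173))/(2 - 1*215) = -21297*(-1/8832) - 1903/(2 - 215) = 7099/2944 - 1903/(-213) = 7099/2944 - 1903*(-1/213) = 7099/2944 + 1903/213 = 7114519/627072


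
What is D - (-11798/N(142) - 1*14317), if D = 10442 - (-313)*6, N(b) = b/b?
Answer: 38435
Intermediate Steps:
N(b) = 1
D = 12320 (D = 10442 - 1*(-1878) = 10442 + 1878 = 12320)
D - (-11798/N(142) - 1*14317) = 12320 - (-11798/1 - 1*14317) = 12320 - (-11798*1 - 14317) = 12320 - (-11798 - 14317) = 12320 - 1*(-26115) = 12320 + 26115 = 38435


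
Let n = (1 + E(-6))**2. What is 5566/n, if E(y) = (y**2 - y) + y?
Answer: 5566/1369 ≈ 4.0657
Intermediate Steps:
E(y) = y**2
n = 1369 (n = (1 + (-6)**2)**2 = (1 + 36)**2 = 37**2 = 1369)
5566/n = 5566/1369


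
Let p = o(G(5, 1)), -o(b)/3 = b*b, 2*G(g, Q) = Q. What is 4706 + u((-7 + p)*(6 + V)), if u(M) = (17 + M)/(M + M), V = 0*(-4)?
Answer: 875375/186 ≈ 4706.3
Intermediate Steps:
G(g, Q) = Q/2
o(b) = -3*b² (o(b) = -3*b*b = -3*b²)
p = -¾ (p = -3*((½)*1)² = -3*(½)² = -3*¼ = -¾ ≈ -0.75000)
V = 0
u(M) = (17 + M)/(2*M) (u(M) = (17 + M)/((2*M)) = (17 + M)*(1/(2*M)) = (17 + M)/(2*M))
4706 + u((-7 + p)*(6 + V)) = 4706 + (17 + (-7 - ¾)*(6 + 0))/(2*(((-7 - ¾)*(6 + 0)))) = 4706 + (17 - 31/4*6)/(2*((-31/4*6))) = 4706 + (17 - 93/2)/(2*(-93/2)) = 4706 + (½)*(-2/93)*(-59/2) = 4706 + 59/186 = 875375/186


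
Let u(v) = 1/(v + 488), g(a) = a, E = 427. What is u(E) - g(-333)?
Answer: 304696/915 ≈ 333.00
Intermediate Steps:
u(v) = 1/(488 + v)
u(E) - g(-333) = 1/(488 + 427) - 1*(-333) = 1/915 + 333 = 304696/915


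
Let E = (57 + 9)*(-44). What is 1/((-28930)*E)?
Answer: 1/84012720 ≈ 1.1903e-8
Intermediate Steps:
E = -2904 (E = 66*(-44) = -2904)
1/((-28930)*E) = 1/(-28930*(-2904)) = -1/28930*(-1/2904) = 1/84012720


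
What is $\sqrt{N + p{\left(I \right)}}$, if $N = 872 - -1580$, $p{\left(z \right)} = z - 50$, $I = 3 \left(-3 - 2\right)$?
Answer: $\sqrt{2387} \approx 48.857$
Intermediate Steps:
$I = -15$ ($I = 3 \left(-5\right) = -15$)
$p{\left(z \right)} = -50 + z$
$N = 2452$ ($N = 872 + 1580 = 2452$)
$\sqrt{N + p{\left(I \right)}} = \sqrt{2452 - 65} = \sqrt{2387}$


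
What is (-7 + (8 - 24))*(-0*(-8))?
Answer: 0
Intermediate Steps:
(-7 + (8 - 24))*(-0*(-8)) = (-7 - 16)*(-1*0) = -23*0 = 0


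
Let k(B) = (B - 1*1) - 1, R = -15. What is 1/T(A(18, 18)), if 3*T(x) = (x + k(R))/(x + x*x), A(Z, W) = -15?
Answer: -315/16 ≈ -19.688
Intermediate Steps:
k(B) = -2 + B (k(B) = (B - 1) - 1 = (-1 + B) - 1 = -2 + B)
T(x) = (-17 + x)/(3*(x + x²)) (T(x) = ((x + (-2 - 15))/(x + x*x))/3 = ((x - 17)/(x + x²))/3 = ((-17 + x)/(x + x²))/3 = (-17 + x)/(3*(x + x²)))
1/T(A(18, 18)) = 1/((⅓)*(-17 - 15)/(-15*(1 - 15))) = 1/((⅓)*(-1/15)*(-32)/(-14)) = 1/((⅓)*(-1/15)*(-1/14)*(-32)) = 1/(-16/315) = -315/16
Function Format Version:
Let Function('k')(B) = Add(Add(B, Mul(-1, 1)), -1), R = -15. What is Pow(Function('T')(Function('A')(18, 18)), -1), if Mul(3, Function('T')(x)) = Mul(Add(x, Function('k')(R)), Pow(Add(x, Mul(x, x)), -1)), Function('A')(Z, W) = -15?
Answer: Rational(-315, 16) ≈ -19.688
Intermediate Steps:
Function('k')(B) = Add(-2, B) (Function('k')(B) = Add(Add(B, -1), -1) = Add(Add(-1, B), -1) = Add(-2, B))
Function('T')(x) = Mul(Rational(1, 3), Pow(Add(x, Pow(x, 2)), -1), Add(-17, x)) (Function('T')(x) = Mul(Rational(1, 3), Mul(Add(x, Add(-2, -15)), Pow(Add(x, Mul(x, x)), -1))) = Mul(Rational(1, 3), Mul(Add(x, -17), Pow(Add(x, Pow(x, 2)), -1))) = Mul(Rational(1, 3), Mul(Add(-17, x), Pow(Add(x, Pow(x, 2)), -1))) = Mul(Rational(1, 3), Mul(Pow(Add(x, Pow(x, 2)), -1), Add(-17, x))) = Mul(Rational(1, 3), Pow(Add(x, Pow(x, 2)), -1), Add(-17, x)))
Pow(Function('T')(Function('A')(18, 18)), -1) = Pow(Mul(Rational(1, 3), Pow(-15, -1), Pow(Add(1, -15), -1), Add(-17, -15)), -1) = Pow(Mul(Rational(1, 3), Rational(-1, 15), Pow(-14, -1), -32), -1) = Pow(Mul(Rational(1, 3), Rational(-1, 15), Rational(-1, 14), -32), -1) = Pow(Rational(-16, 315), -1) = Rational(-315, 16)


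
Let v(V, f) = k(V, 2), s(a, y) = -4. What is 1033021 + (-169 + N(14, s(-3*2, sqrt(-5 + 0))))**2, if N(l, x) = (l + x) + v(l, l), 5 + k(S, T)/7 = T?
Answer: 1065421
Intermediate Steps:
k(S, T) = -35 + 7*T
v(V, f) = -21 (v(V, f) = -35 + 7*2 = -35 + 14 = -21)
N(l, x) = -21 + l + x (N(l, x) = (l + x) - 21 = -21 + l + x)
1033021 + (-169 + N(14, s(-3*2, sqrt(-5 + 0))))**2 = 1033021 + (-169 + (-21 + 14 - 4))**2 = 1033021 + (-169 - 11)**2 = 1033021 + (-180)**2 = 1033021 + 32400 = 1065421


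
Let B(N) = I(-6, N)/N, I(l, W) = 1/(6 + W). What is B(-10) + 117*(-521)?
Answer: -2438279/40 ≈ -60957.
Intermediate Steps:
B(N) = 1/(N*(6 + N)) (B(N) = 1/((6 + N)*N) = 1/(N*(6 + N)))
B(-10) + 117*(-521) = 1/((-10)*(6 - 10)) + 117*(-521) = -⅒/(-4) - 60957 = -⅒*(-¼) - 60957 = 1/40 - 60957 = -2438279/40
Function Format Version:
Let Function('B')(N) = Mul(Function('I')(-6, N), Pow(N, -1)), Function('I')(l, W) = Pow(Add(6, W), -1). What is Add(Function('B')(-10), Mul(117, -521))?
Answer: Rational(-2438279, 40) ≈ -60957.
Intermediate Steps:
Function('B')(N) = Mul(Pow(N, -1), Pow(Add(6, N), -1)) (Function('B')(N) = Mul(Pow(Add(6, N), -1), Pow(N, -1)) = Mul(Pow(N, -1), Pow(Add(6, N), -1)))
Add(Function('B')(-10), Mul(117, -521)) = Add(Mul(Pow(-10, -1), Pow(Add(6, -10), -1)), Mul(117, -521)) = Add(Mul(Rational(-1, 10), Pow(-4, -1)), -60957) = Add(Mul(Rational(-1, 10), Rational(-1, 4)), -60957) = Add(Rational(1, 40), -60957) = Rational(-2438279, 40)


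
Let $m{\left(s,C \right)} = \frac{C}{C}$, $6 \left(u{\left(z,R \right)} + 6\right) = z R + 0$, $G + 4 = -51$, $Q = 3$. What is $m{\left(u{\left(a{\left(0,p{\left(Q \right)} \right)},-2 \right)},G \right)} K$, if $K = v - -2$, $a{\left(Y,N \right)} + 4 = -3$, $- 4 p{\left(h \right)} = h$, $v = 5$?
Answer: $7$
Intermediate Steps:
$p{\left(h \right)} = - \frac{h}{4}$
$a{\left(Y,N \right)} = -7$ ($a{\left(Y,N \right)} = -4 - 3 = -7$)
$G = -55$ ($G = -4 - 51 = -55$)
$u{\left(z,R \right)} = -6 + \frac{R z}{6}$ ($u{\left(z,R \right)} = -6 + \frac{z R + 0}{6} = -6 + \frac{R z + 0}{6} = -6 + \frac{R z}{6}$)
$K = 7$ ($K = 5 - -2 = 5 + 2 = 7$)
$m{\left(s,C \right)} = 1$
$m{\left(u{\left(a{\left(0,p{\left(Q \right)} \right)},-2 \right)},G \right)} K = 1 \cdot 7 = 7$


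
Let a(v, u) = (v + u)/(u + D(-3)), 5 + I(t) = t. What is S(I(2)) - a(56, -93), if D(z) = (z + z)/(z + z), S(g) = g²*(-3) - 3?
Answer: -2797/92 ≈ -30.402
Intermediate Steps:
I(t) = -5 + t
S(g) = -3 - 3*g² (S(g) = -3*g² - 3 = -3 - 3*g²)
D(z) = 1 (D(z) = (2*z)/((2*z)) = (2*z)*(1/(2*z)) = 1)
a(v, u) = (u + v)/(1 + u) (a(v, u) = (v + u)/(u + 1) = (u + v)/(1 + u))
S(I(2)) - a(56, -93) = (-3 - 3*(-5 + 2)²) - (-93 + 56)/(1 - 93) = (-3 - 3*(-3)²) - (-37)/(-92) = (-3 - 3*9) - (-1)*(-37)/92 = (-3 - 27) - 1*37/92 = -30 - 37/92 = -2797/92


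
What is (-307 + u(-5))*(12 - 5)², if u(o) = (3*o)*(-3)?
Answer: -12838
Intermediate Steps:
u(o) = -9*o
(-307 + u(-5))*(12 - 5)² = (-307 - 9*(-5))*(12 - 5)² = (-307 + 45)*7² = -262*49 = -12838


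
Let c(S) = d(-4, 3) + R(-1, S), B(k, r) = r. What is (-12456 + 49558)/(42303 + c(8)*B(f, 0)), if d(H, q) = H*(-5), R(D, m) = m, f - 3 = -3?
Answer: 37102/42303 ≈ 0.87705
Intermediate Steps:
f = 0 (f = 3 - 3 = 0)
d(H, q) = -5*H
c(S) = 20 + S (c(S) = -5*(-4) + S = 20 + S)
(-12456 + 49558)/(42303 + c(8)*B(f, 0)) = (-12456 + 49558)/(42303 + (20 + 8)*0) = 37102/(42303 + 28*0) = 37102/(42303 + 0) = 37102/42303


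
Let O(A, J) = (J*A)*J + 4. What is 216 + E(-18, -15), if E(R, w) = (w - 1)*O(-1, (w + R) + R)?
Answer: 41768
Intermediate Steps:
O(A, J) = 4 + A*J² (O(A, J) = (A*J)*J + 4 = A*J² + 4 = 4 + A*J²)
E(R, w) = (-1 + w)*(4 - (w + 2*R)²) (E(R, w) = (w - 1)*(4 - ((w + R) + R)²) = (-1 + w)*(4 - ((R + w) + R)²) = (-1 + w)*(4 - (w + 2*R)²))
216 + E(-18, -15) = 216 - (-1 - 15)*(-4 + (-15 + 2*(-18))²) = 216 - 1*(-16)*(-4 + (-15 - 36)²) = 216 - 1*(-16)*(-4 + (-51)²) = 216 - 1*(-16)*(-4 + 2601) = 216 - 1*(-16)*2597 = 216 + 41552 = 41768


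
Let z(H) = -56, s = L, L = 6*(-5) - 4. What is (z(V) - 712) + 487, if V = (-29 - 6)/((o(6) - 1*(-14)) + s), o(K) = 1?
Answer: -281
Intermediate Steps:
L = -34 (L = -30 - 4 = -34)
s = -34
V = 35/19 (V = (-29 - 6)/((1 - 1*(-14)) - 34) = -35/((1 + 14) - 34) = -35/(15 - 34) = -35/(-19) = -35*(-1/19) = 35/19 ≈ 1.8421)
(z(V) - 712) + 487 = (-56 - 712) + 487 = -768 + 487 = -281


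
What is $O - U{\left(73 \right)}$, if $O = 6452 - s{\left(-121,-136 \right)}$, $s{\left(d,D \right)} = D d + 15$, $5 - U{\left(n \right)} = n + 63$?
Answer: $-9888$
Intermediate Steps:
$U{\left(n \right)} = -58 - n$ ($U{\left(n \right)} = 5 - \left(n + 63\right) = 5 - \left(63 + n\right) = -58 - n$)
$s{\left(d,D \right)} = 15 + D d$
$O = -10019$ ($O = 6452 - \left(15 - -16456\right) = 6452 - \left(15 + 16456\right) = 6452 - 16471 = -10019$)
$O - U{\left(73 \right)} = -10019 - \left(-58 - 73\right) = -10019 - -131 = -10019 + 131 = -9888$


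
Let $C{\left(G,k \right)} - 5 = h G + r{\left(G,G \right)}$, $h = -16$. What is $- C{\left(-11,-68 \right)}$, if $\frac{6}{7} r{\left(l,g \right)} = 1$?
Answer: $- \frac{1093}{6} \approx -182.17$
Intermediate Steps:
$r{\left(l,g \right)} = \frac{7}{6}$ ($r{\left(l,g \right)} = \frac{7}{6} \cdot 1 = \frac{7}{6}$)
$C{\left(G,k \right)} = \frac{37}{6} - 16 G$ ($C{\left(G,k \right)} = 5 - \left(- \frac{7}{6} + 16 G\right) = \frac{37}{6} - 16 G$)
$- C{\left(-11,-68 \right)} = - (\frac{37}{6} - -176) = - (\frac{37}{6} + 176) = \left(-1\right) \frac{1093}{6} = - \frac{1093}{6}$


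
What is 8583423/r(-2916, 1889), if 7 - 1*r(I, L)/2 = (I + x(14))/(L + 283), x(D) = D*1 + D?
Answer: 4660798689/9046 ≈ 5.1523e+5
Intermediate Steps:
x(D) = 2*D (x(D) = D + D = 2*D)
r(I, L) = 14 - 2*(28 + I)/(283 + L) (r(I, L) = 14 - 2*(I + 2*14)/(L + 283) = 14 - 2*(I + 28)/(283 + L) = 14 - 2*(28 + I)/(283 + L))
8583423/r(-2916, 1889) = 8583423/((2*(1953 - 1*(-2916) + 7*1889)/(283 + 1889))) = 8583423/((2*(1953 + 2916 + 13223)/2172)) = 8583423/((2*(1/2172)*18092)) = 8583423/(9046/543) = 8583423*(543/9046) = 4660798689/9046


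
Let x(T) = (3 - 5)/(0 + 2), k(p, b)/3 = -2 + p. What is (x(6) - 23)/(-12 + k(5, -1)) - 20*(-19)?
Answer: 388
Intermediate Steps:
k(p, b) = -6 + 3*p (k(p, b) = 3*(-2 + p) = -6 + 3*p)
x(T) = -1 (x(T) = -2/2 = -2*½ = -1)
(x(6) - 23)/(-12 + k(5, -1)) - 20*(-19) = (-1 - 23)/(-12 + (-6 + 3*5)) - 20*(-19) = -24/(-12 + (-6 + 15)) + 380 = -24/(-12 + 9) + 380 = -24/(-3) + 380 = -24*(-⅓) + 380 = 8 + 380 = 388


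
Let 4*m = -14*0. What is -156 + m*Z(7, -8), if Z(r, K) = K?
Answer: -156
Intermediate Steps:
m = 0 (m = (-14*0)/4 = (1/4)*0 = 0)
-156 + m*Z(7, -8) = -156 + 0*(-8) = -156 + 0 = -156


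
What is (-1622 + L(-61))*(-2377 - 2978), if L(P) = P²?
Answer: -11240145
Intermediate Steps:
(-1622 + L(-61))*(-2377 - 2978) = (-1622 + (-61)²)*(-2377 - 2978) = (-1622 + 3721)*(-5355) = 2099*(-5355) = -11240145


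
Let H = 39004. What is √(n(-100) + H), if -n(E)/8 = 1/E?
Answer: √975102/5 ≈ 197.49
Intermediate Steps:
n(E) = -8/E
√(n(-100) + H) = √(-8/(-100) + 39004) = √(-8*(-1/100) + 39004) = √(2/25 + 39004) = √(975102/25) = √975102/5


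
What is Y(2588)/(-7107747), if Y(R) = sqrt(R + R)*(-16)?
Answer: 32*sqrt(1294)/7107747 ≈ 0.00016195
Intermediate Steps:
Y(R) = -16*sqrt(2)*sqrt(R) (Y(R) = sqrt(2*R)*(-16) = (sqrt(2)*sqrt(R))*(-16) = -16*sqrt(2)*sqrt(R))
Y(2588)/(-7107747) = -16*sqrt(2)*sqrt(2588)/(-7107747) = -16*sqrt(2)*2*sqrt(647)*(-1/7107747) = -32*sqrt(1294)*(-1/7107747) = 32*sqrt(1294)/7107747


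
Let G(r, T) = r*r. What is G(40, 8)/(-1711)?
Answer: -1600/1711 ≈ -0.93513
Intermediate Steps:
G(r, T) = r**2
G(40, 8)/(-1711) = 40**2/(-1711) = 1600*(-1/1711) = -1600/1711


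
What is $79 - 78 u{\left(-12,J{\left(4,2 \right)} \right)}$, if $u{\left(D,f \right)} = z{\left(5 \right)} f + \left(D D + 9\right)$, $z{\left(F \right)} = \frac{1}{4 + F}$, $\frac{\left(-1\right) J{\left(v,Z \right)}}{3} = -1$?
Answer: $-11881$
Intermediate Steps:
$J{\left(v,Z \right)} = 3$ ($J{\left(v,Z \right)} = \left(-3\right) \left(-1\right) = 3$)
$u{\left(D,f \right)} = 9 + D^{2} + \frac{f}{9}$ ($u{\left(D,f \right)} = \frac{f}{4 + 5} + \left(D D + 9\right) = \frac{f}{9} + \left(D^{2} + 9\right) = \frac{f}{9} + \left(9 + D^{2}\right) = 9 + D^{2} + \frac{f}{9}$)
$79 - 78 u{\left(-12,J{\left(4,2 \right)} \right)} = 79 - 78 \left(9 + \left(-12\right)^{2} + \frac{1}{9} \cdot 3\right) = 79 - 78 \left(9 + 144 + \frac{1}{3}\right) = 79 - 11960 = -11881$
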